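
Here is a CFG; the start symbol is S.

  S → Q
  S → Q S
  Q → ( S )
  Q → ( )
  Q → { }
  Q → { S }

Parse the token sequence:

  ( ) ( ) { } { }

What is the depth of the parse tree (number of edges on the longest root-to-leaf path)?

5

[S [Q ( )] [S [Q ( )] [S [Q { }] [S [Q { }]]]]]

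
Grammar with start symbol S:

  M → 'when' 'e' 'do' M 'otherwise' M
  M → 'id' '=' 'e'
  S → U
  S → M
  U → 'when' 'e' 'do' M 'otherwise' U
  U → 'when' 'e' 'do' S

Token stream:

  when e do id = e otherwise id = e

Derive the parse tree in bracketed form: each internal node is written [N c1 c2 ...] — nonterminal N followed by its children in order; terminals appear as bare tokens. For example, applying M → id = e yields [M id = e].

[S [M when e do [M id = e] otherwise [M id = e]]]

S
M
when e do M otherwise M
when e do id = e otherwise M
when e do id = e otherwise id = e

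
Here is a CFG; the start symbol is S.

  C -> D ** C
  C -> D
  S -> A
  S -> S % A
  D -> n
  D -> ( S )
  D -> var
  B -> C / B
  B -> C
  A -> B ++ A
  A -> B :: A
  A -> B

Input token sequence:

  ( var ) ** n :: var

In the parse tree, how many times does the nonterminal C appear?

[S [A [B [C [D ( [S [A [B [C [D var]]]]] )] ** [C [D n]]]] :: [A [B [C [D var]]]]]]

4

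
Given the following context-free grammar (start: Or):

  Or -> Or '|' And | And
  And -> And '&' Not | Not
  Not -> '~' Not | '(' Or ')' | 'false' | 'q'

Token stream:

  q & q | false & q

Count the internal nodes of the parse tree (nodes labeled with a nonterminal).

[Or [Or [And [And [Not q]] & [Not q]]] | [And [And [Not false]] & [Not q]]]

10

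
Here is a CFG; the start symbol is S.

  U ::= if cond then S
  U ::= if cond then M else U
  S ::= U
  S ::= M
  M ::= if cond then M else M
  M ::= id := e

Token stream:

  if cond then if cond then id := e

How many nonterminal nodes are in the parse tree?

[S [U if cond then [S [U if cond then [S [M id := e]]]]]]

6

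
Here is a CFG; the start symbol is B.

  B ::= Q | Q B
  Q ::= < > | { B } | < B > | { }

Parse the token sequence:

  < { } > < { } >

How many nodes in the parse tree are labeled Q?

[B [Q < [B [Q { }]] >] [B [Q < [B [Q { }]] >]]]

4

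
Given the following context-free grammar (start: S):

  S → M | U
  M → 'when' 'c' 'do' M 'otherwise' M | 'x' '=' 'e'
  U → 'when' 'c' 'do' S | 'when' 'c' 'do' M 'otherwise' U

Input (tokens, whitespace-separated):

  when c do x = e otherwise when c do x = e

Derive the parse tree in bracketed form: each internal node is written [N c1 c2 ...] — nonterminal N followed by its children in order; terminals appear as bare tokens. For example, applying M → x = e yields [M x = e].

[S [U when c do [M x = e] otherwise [U when c do [S [M x = e]]]]]

S
U
when c do M otherwise U
when c do x = e otherwise U
when c do x = e otherwise when c do S
when c do x = e otherwise when c do M
when c do x = e otherwise when c do x = e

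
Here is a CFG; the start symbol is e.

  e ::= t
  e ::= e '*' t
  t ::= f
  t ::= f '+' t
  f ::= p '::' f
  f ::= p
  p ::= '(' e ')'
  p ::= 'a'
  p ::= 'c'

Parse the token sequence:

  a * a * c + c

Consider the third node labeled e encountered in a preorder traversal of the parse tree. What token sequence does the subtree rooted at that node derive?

[e [e [e [t [f [p a]]]] * [t [f [p a]]]] * [t [f [p c]] + [t [f [p c]]]]]

a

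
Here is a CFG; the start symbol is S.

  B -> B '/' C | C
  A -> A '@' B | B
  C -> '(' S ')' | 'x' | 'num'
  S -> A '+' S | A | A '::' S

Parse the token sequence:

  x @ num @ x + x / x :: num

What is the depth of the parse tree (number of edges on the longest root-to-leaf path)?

[S [A [A [A [B [C x]]] @ [B [C num]]] @ [B [C x]]] + [S [A [B [B [C x]] / [C x]]] :: [S [A [B [C num]]]]]]

6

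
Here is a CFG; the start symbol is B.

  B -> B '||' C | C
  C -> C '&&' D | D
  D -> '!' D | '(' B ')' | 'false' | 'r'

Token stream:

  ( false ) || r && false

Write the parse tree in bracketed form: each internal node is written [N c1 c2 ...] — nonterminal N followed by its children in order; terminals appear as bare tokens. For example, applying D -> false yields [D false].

B
B || C
C || C
D || C
( B ) || C
( C ) || C
( D ) || C
( false ) || C
( false ) || C && D
( false ) || D && D
( false ) || r && D
( false ) || r && false

[B [B [C [D ( [B [C [D false]]] )]]] || [C [C [D r]] && [D false]]]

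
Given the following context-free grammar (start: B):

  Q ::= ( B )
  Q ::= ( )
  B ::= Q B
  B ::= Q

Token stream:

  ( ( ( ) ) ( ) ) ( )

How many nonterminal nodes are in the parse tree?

[B [Q ( [B [Q ( [B [Q ( )]] )] [B [Q ( )]]] )] [B [Q ( )]]]

10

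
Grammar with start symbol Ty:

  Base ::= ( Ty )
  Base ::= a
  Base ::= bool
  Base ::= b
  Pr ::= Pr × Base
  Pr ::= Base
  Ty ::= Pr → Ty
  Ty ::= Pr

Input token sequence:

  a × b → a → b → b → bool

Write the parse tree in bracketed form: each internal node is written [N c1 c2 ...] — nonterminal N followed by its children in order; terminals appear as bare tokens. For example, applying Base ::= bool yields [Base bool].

[Ty [Pr [Pr [Base a]] × [Base b]] → [Ty [Pr [Base a]] → [Ty [Pr [Base b]] → [Ty [Pr [Base b]] → [Ty [Pr [Base bool]]]]]]]

Ty
Pr → Ty
Pr × Base → Ty
Base × Base → Ty
a × Base → Ty
a × b → Ty
a × b → Pr → Ty
a × b → Base → Ty
a × b → a → Ty
a × b → a → Pr → Ty
a × b → a → Base → Ty
a × b → a → b → Ty
a × b → a → b → Pr → Ty
a × b → a → b → Base → Ty
a × b → a → b → b → Ty
a × b → a → b → b → Pr
a × b → a → b → b → Base
a × b → a → b → b → bool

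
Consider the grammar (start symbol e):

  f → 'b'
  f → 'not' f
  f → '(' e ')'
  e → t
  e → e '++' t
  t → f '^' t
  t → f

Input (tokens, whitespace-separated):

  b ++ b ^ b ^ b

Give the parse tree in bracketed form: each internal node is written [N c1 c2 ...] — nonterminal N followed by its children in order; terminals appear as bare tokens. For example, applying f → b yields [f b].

e
e ++ t
t ++ t
f ++ t
b ++ t
b ++ f ^ t
b ++ b ^ t
b ++ b ^ f ^ t
b ++ b ^ b ^ t
b ++ b ^ b ^ f
b ++ b ^ b ^ b

[e [e [t [f b]]] ++ [t [f b] ^ [t [f b] ^ [t [f b]]]]]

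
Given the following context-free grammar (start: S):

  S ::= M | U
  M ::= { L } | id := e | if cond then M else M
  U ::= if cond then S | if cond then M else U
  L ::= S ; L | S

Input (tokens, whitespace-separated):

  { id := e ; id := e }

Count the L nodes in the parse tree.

[S [M { [L [S [M id := e]] ; [L [S [M id := e]]]] }]]

2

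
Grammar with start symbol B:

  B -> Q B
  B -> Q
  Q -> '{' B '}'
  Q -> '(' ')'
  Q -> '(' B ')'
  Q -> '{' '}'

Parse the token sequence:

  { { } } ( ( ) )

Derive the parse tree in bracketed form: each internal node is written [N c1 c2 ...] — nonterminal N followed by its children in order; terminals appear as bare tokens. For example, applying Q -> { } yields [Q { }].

[B [Q { [B [Q { }]] }] [B [Q ( [B [Q ( )]] )]]]

B
Q B
{ B } B
{ Q } B
{ { } } B
{ { } } Q
{ { } } ( B )
{ { } } ( Q )
{ { } } ( ( ) )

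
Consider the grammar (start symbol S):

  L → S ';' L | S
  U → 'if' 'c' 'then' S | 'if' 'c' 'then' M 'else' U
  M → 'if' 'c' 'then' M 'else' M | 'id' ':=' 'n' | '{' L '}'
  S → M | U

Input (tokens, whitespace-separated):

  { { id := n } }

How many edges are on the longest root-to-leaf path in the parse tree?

[S [M { [L [S [M { [L [S [M id := n]]] }]]] }]]

8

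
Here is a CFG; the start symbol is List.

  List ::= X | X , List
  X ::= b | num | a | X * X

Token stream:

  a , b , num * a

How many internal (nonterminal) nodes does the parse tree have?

[List [X a] , [List [X b] , [List [X [X num] * [X a]]]]]

8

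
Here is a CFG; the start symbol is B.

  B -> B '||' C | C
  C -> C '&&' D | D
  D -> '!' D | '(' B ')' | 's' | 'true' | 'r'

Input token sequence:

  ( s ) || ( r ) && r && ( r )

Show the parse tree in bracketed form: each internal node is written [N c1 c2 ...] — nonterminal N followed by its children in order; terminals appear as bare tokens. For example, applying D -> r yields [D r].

[B [B [C [D ( [B [C [D s]]] )]]] || [C [C [C [D ( [B [C [D r]]] )]] && [D r]] && [D ( [B [C [D r]]] )]]]

B
B || C
C || C
D || C
( B ) || C
( C ) || C
( D ) || C
( s ) || C
( s ) || C && D
( s ) || C && D && D
( s ) || D && D && D
( s ) || ( B ) && D && D
( s ) || ( C ) && D && D
( s ) || ( D ) && D && D
( s ) || ( r ) && D && D
( s ) || ( r ) && r && D
( s ) || ( r ) && r && ( B )
( s ) || ( r ) && r && ( C )
( s ) || ( r ) && r && ( D )
( s ) || ( r ) && r && ( r )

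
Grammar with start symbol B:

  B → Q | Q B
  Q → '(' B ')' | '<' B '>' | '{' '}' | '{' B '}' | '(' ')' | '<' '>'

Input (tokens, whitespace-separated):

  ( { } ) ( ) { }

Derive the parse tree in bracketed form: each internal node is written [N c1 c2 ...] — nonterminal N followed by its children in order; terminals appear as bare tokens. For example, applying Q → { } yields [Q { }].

[B [Q ( [B [Q { }]] )] [B [Q ( )] [B [Q { }]]]]

B
Q B
( B ) B
( Q ) B
( { } ) B
( { } ) Q B
( { } ) ( ) B
( { } ) ( ) Q
( { } ) ( ) { }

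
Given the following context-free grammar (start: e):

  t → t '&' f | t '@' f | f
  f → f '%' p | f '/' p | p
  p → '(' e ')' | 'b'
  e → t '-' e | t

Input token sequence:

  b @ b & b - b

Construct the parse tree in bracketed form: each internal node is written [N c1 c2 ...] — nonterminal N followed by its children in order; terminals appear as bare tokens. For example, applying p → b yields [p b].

e
t - e
t & f - e
t @ f & f - e
f @ f & f - e
p @ f & f - e
b @ f & f - e
b @ p & f - e
b @ b & f - e
b @ b & p - e
b @ b & b - e
b @ b & b - t
b @ b & b - f
b @ b & b - p
b @ b & b - b

[e [t [t [t [f [p b]]] @ [f [p b]]] & [f [p b]]] - [e [t [f [p b]]]]]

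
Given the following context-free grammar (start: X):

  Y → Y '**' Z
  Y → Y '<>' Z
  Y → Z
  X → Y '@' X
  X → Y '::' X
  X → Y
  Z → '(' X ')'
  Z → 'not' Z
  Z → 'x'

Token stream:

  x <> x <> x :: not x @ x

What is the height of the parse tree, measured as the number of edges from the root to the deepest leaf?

5

[X [Y [Y [Y [Z x]] <> [Z x]] <> [Z x]] :: [X [Y [Z not [Z x]]] @ [X [Y [Z x]]]]]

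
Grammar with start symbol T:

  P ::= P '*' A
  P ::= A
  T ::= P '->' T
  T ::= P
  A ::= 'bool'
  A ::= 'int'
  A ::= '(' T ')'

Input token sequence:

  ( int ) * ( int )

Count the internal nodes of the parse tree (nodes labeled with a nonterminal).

[T [P [P [A ( [T [P [A int]]] )]] * [A ( [T [P [A int]]] )]]]

11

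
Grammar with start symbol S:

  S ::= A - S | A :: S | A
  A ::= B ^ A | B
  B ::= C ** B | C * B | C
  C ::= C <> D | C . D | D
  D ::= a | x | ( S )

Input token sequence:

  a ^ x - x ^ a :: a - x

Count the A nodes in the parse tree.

[S [A [B [C [D a]]] ^ [A [B [C [D x]]]]] - [S [A [B [C [D x]]] ^ [A [B [C [D a]]]]] :: [S [A [B [C [D a]]]] - [S [A [B [C [D x]]]]]]]]

6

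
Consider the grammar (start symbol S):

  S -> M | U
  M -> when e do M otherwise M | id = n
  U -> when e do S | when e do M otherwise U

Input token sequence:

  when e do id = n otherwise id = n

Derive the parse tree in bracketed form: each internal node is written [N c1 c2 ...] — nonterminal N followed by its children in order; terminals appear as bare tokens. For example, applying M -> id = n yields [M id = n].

[S [M when e do [M id = n] otherwise [M id = n]]]

S
M
when e do M otherwise M
when e do id = n otherwise M
when e do id = n otherwise id = n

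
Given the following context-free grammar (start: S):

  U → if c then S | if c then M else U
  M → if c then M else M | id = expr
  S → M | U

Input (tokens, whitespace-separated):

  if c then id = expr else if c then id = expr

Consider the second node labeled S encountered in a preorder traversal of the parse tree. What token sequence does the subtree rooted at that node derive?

id = expr

[S [U if c then [M id = expr] else [U if c then [S [M id = expr]]]]]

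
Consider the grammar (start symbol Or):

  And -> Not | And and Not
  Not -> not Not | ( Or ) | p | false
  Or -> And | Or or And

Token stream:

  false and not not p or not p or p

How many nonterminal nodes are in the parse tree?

14

[Or [Or [Or [And [And [Not false]] and [Not not [Not not [Not p]]]]] or [And [Not not [Not p]]]] or [And [Not p]]]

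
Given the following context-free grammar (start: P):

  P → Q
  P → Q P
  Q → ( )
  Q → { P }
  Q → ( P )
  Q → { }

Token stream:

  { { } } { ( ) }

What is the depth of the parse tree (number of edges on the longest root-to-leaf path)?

5

[P [Q { [P [Q { }]] }] [P [Q { [P [Q ( )]] }]]]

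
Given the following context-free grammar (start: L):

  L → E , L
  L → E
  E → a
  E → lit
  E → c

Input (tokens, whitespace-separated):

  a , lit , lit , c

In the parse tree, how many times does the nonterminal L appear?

[L [E a] , [L [E lit] , [L [E lit] , [L [E c]]]]]

4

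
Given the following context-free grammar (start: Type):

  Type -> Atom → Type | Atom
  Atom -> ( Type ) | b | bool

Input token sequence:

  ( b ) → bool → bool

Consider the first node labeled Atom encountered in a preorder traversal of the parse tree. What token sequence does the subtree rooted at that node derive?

[Type [Atom ( [Type [Atom b]] )] → [Type [Atom bool] → [Type [Atom bool]]]]

( b )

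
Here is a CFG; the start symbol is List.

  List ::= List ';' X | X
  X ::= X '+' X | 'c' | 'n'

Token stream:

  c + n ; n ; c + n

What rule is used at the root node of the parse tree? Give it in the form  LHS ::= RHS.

List ::= List ';' X

[List [List [List [X [X c] + [X n]]] ; [X n]] ; [X [X c] + [X n]]]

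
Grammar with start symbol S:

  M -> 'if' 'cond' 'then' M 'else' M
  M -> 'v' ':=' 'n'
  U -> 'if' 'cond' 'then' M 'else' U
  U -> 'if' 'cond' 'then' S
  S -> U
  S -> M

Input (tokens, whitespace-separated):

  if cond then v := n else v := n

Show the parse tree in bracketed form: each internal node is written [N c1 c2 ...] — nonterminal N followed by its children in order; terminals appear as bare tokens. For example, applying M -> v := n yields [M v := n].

[S [M if cond then [M v := n] else [M v := n]]]

S
M
if cond then M else M
if cond then v := n else M
if cond then v := n else v := n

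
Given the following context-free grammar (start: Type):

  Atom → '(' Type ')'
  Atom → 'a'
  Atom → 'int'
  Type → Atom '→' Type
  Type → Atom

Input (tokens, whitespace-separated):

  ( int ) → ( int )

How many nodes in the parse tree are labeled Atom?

4

[Type [Atom ( [Type [Atom int]] )] → [Type [Atom ( [Type [Atom int]] )]]]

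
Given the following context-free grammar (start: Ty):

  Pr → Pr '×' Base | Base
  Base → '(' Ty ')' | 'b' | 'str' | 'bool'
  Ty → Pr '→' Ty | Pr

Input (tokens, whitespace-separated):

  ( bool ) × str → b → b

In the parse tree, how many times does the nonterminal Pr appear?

[Ty [Pr [Pr [Base ( [Ty [Pr [Base bool]]] )]] × [Base str]] → [Ty [Pr [Base b]] → [Ty [Pr [Base b]]]]]

5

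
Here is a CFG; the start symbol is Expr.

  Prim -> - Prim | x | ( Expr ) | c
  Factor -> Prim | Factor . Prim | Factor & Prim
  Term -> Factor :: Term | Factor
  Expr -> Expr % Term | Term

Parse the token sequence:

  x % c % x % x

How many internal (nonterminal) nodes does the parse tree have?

16

[Expr [Expr [Expr [Expr [Term [Factor [Prim x]]]] % [Term [Factor [Prim c]]]] % [Term [Factor [Prim x]]]] % [Term [Factor [Prim x]]]]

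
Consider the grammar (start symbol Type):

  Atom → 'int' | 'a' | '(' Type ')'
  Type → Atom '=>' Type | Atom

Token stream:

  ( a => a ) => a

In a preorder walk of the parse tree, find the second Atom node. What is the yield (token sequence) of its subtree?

[Type [Atom ( [Type [Atom a] => [Type [Atom a]]] )] => [Type [Atom a]]]

a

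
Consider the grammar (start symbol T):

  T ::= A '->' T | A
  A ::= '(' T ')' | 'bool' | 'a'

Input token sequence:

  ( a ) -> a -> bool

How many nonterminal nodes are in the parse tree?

[T [A ( [T [A a]] )] -> [T [A a] -> [T [A bool]]]]

8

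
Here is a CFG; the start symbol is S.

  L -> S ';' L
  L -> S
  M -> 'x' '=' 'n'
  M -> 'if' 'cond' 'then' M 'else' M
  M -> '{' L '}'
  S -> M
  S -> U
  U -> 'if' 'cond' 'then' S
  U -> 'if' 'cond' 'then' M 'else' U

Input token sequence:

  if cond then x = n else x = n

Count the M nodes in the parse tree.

[S [M if cond then [M x = n] else [M x = n]]]

3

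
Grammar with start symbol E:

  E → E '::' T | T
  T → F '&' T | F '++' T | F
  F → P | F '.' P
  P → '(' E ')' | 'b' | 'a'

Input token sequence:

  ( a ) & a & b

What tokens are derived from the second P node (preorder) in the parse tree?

[E [T [F [P ( [E [T [F [P a]]]] )]] & [T [F [P a]] & [T [F [P b]]]]]]

a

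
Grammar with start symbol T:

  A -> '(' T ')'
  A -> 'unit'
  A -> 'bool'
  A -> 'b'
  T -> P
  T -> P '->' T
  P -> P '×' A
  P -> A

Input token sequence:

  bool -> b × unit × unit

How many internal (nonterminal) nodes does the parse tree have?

10

[T [P [A bool]] -> [T [P [P [P [A b]] × [A unit]] × [A unit]]]]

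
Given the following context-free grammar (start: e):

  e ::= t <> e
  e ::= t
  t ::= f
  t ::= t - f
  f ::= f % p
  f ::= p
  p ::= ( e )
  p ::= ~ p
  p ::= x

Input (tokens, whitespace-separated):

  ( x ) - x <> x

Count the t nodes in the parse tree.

4

[e [t [t [f [p ( [e [t [f [p x]]]] )]]] - [f [p x]]] <> [e [t [f [p x]]]]]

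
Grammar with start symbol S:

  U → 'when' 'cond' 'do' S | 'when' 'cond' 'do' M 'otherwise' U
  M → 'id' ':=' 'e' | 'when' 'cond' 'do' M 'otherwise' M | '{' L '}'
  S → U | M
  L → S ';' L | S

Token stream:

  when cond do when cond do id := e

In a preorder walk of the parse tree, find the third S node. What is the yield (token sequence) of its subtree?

[S [U when cond do [S [U when cond do [S [M id := e]]]]]]

id := e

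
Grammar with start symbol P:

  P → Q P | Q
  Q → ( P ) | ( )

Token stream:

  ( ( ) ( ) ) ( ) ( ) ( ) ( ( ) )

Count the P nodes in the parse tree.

[P [Q ( [P [Q ( )] [P [Q ( )]]] )] [P [Q ( )] [P [Q ( )] [P [Q ( )] [P [Q ( [P [Q ( )]] )]]]]]]

8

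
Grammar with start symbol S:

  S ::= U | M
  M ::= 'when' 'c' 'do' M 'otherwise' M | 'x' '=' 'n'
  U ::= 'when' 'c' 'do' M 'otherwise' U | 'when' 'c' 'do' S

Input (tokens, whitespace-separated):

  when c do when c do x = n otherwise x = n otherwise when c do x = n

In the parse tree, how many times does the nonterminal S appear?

2

[S [U when c do [M when c do [M x = n] otherwise [M x = n]] otherwise [U when c do [S [M x = n]]]]]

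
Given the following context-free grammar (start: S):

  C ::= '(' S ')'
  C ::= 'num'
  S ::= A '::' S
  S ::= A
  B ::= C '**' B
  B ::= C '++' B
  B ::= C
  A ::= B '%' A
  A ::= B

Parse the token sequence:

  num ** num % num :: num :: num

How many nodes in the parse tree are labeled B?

[S [A [B [C num] ** [B [C num]]] % [A [B [C num]]]] :: [S [A [B [C num]]] :: [S [A [B [C num]]]]]]

5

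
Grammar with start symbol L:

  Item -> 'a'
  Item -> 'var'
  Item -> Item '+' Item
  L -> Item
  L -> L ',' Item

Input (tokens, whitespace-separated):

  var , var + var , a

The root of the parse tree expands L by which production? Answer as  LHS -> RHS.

L -> L ',' Item

[L [L [L [Item var]] , [Item [Item var] + [Item var]]] , [Item a]]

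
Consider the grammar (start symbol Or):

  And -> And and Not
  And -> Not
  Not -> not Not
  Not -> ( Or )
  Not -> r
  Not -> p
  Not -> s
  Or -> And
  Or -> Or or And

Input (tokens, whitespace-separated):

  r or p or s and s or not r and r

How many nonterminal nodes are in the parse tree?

[Or [Or [Or [Or [And [Not r]]] or [And [Not p]]] or [And [And [Not s]] and [Not s]]] or [And [And [Not not [Not r]]] and [Not r]]]

17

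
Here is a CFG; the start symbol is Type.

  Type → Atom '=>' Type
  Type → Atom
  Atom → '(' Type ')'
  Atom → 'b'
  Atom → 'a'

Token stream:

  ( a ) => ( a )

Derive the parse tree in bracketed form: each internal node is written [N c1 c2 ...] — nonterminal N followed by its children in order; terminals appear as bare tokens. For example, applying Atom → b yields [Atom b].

[Type [Atom ( [Type [Atom a]] )] => [Type [Atom ( [Type [Atom a]] )]]]

Type
Atom => Type
( Type ) => Type
( Atom ) => Type
( a ) => Type
( a ) => Atom
( a ) => ( Type )
( a ) => ( Atom )
( a ) => ( a )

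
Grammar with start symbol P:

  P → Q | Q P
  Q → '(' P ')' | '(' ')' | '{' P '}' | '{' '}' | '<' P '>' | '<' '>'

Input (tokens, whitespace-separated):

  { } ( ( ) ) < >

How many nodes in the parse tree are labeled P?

4

[P [Q { }] [P [Q ( [P [Q ( )]] )] [P [Q < >]]]]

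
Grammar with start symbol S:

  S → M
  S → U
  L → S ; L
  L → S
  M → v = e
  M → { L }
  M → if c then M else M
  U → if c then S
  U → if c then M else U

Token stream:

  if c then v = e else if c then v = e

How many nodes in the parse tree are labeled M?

2

[S [U if c then [M v = e] else [U if c then [S [M v = e]]]]]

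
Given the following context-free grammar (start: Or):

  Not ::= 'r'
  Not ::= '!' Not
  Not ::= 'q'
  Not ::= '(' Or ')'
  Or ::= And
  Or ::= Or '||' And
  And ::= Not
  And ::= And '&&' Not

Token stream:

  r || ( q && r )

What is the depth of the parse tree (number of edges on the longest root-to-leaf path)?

7

[Or [Or [And [Not r]]] || [And [Not ( [Or [And [And [Not q]] && [Not r]]] )]]]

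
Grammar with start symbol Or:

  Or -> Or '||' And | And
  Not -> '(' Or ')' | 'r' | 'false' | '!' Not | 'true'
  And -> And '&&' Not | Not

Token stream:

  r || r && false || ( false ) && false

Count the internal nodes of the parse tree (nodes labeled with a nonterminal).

16

[Or [Or [Or [And [Not r]]] || [And [And [Not r]] && [Not false]]] || [And [And [Not ( [Or [And [Not false]]] )]] && [Not false]]]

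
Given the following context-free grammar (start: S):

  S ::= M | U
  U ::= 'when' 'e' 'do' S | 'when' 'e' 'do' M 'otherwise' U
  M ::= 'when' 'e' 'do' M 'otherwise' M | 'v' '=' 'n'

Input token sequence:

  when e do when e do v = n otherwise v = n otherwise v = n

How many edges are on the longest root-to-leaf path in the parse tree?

[S [M when e do [M when e do [M v = n] otherwise [M v = n]] otherwise [M v = n]]]

4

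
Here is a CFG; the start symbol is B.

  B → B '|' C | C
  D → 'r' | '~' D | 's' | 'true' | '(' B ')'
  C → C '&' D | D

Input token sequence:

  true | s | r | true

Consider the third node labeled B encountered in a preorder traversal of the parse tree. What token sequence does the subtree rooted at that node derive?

[B [B [B [B [C [D true]]] | [C [D s]]] | [C [D r]]] | [C [D true]]]

true | s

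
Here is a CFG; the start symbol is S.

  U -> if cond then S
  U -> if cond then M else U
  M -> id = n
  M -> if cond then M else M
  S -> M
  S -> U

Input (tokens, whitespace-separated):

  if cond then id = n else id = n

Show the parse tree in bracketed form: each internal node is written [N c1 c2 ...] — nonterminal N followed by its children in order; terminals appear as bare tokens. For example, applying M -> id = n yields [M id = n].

[S [M if cond then [M id = n] else [M id = n]]]

S
M
if cond then M else M
if cond then id = n else M
if cond then id = n else id = n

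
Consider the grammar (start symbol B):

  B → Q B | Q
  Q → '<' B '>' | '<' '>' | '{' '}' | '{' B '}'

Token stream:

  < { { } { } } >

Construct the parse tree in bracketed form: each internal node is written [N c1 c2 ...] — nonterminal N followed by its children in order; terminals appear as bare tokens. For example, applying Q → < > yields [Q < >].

B
Q
< B >
< Q >
< { B } >
< { Q B } >
< { { } B } >
< { { } Q } >
< { { } { } } >

[B [Q < [B [Q { [B [Q { }] [B [Q { }]]] }]] >]]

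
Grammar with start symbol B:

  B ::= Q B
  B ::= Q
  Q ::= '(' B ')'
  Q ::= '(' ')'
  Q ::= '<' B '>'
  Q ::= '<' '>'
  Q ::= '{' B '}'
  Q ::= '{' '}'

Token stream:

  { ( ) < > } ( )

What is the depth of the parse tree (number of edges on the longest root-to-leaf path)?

5

[B [Q { [B [Q ( )] [B [Q < >]]] }] [B [Q ( )]]]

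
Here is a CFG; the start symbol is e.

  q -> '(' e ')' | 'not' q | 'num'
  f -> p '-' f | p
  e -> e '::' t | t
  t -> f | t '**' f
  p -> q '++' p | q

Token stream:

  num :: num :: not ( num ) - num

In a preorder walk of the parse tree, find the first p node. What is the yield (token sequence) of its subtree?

[e [e [e [t [f [p [q num]]]]] :: [t [f [p [q num]]]]] :: [t [f [p [q not [q ( [e [t [f [p [q num]]]]] )]]] - [f [p [q num]]]]]]

num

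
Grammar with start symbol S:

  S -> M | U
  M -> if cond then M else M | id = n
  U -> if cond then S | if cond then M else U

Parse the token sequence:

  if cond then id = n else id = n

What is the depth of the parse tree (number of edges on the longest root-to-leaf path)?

3

[S [M if cond then [M id = n] else [M id = n]]]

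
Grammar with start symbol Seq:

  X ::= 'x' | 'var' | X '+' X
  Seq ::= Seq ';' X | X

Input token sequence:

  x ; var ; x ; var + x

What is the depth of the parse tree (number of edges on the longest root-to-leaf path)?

[Seq [Seq [Seq [Seq [X x]] ; [X var]] ; [X x]] ; [X [X var] + [X x]]]

5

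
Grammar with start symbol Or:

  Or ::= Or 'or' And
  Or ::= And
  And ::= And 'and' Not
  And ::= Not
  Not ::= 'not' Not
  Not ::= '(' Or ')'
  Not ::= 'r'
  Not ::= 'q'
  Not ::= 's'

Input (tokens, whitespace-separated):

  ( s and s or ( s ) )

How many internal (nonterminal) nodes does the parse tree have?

14

[Or [And [Not ( [Or [Or [And [And [Not s]] and [Not s]]] or [And [Not ( [Or [And [Not s]]] )]]] )]]]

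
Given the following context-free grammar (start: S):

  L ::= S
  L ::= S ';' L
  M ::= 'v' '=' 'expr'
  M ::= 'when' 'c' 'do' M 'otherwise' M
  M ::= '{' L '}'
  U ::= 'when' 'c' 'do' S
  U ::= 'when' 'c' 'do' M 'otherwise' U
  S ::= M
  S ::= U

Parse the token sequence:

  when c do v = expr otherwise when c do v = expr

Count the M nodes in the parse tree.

[S [U when c do [M v = expr] otherwise [U when c do [S [M v = expr]]]]]

2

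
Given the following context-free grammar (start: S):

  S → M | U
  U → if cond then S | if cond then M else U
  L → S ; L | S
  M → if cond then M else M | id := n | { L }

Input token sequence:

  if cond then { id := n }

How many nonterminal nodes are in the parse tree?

7

[S [U if cond then [S [M { [L [S [M id := n]]] }]]]]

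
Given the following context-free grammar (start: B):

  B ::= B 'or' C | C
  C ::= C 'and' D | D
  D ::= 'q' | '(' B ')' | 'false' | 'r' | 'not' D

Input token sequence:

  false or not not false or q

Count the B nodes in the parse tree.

3

[B [B [B [C [D false]]] or [C [D not [D not [D false]]]]] or [C [D q]]]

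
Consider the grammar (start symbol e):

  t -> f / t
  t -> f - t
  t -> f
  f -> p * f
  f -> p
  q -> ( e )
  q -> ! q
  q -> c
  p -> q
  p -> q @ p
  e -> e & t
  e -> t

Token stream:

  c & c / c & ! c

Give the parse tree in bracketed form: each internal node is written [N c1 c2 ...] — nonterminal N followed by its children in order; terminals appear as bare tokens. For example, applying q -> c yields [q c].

e
e & t
e & t & t
t & t & t
f & t & t
p & t & t
q & t & t
c & t & t
c & f / t & t
c & p / t & t
c & q / t & t
c & c / t & t
c & c / f & t
c & c / p & t
c & c / q & t
c & c / c & t
c & c / c & f
c & c / c & p
c & c / c & q
c & c / c & ! q
c & c / c & ! c

[e [e [e [t [f [p [q c]]]]] & [t [f [p [q c]]] / [t [f [p [q c]]]]]] & [t [f [p [q ! [q c]]]]]]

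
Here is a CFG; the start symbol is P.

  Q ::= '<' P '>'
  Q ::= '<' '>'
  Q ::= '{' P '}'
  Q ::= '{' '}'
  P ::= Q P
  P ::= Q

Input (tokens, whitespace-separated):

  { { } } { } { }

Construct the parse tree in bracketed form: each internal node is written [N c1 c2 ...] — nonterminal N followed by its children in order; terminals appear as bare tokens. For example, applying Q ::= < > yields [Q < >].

P
Q P
{ P } P
{ Q } P
{ { } } P
{ { } } Q P
{ { } } { } P
{ { } } { } Q
{ { } } { } { }

[P [Q { [P [Q { }]] }] [P [Q { }] [P [Q { }]]]]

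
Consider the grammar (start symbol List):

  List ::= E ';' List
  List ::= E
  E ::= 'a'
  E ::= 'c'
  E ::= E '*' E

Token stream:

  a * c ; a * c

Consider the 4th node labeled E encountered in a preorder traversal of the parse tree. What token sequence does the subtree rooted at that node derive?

a * c

[List [E [E a] * [E c]] ; [List [E [E a] * [E c]]]]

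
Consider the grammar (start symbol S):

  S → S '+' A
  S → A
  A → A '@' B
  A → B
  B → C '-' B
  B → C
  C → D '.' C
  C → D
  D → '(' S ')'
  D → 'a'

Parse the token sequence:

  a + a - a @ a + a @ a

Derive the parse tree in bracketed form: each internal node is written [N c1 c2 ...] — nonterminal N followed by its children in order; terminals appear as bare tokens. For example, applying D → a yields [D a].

[S [S [S [A [B [C [D a]]]]] + [A [A [B [C [D a]] - [B [C [D a]]]]] @ [B [C [D a]]]]] + [A [A [B [C [D a]]]] @ [B [C [D a]]]]]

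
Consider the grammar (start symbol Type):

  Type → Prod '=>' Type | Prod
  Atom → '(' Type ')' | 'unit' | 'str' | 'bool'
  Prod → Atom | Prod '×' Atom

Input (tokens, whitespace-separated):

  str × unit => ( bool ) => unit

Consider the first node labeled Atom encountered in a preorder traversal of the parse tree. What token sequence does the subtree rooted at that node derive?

[Type [Prod [Prod [Atom str]] × [Atom unit]] => [Type [Prod [Atom ( [Type [Prod [Atom bool]]] )]] => [Type [Prod [Atom unit]]]]]

str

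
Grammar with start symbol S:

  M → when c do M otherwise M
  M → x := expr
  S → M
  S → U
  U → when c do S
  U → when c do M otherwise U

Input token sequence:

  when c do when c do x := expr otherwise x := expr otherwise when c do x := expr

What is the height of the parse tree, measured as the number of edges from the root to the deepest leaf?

5

[S [U when c do [M when c do [M x := expr] otherwise [M x := expr]] otherwise [U when c do [S [M x := expr]]]]]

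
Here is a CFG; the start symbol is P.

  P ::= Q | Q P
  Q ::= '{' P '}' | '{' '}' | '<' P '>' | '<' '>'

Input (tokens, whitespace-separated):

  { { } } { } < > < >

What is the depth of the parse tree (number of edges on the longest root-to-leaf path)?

5

[P [Q { [P [Q { }]] }] [P [Q { }] [P [Q < >] [P [Q < >]]]]]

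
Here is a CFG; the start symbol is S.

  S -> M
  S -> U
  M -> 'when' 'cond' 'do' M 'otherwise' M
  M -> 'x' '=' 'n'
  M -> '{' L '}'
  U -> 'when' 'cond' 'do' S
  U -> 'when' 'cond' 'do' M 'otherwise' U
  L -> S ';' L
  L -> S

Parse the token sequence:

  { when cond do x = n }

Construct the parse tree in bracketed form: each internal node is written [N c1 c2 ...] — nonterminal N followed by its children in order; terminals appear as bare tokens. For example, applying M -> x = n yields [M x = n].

S
M
{ L }
{ S }
{ U }
{ when cond do S }
{ when cond do M }
{ when cond do x = n }

[S [M { [L [S [U when cond do [S [M x = n]]]]] }]]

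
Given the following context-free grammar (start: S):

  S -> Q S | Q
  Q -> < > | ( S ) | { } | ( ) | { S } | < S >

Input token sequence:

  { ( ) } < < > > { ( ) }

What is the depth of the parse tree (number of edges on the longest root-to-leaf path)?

[S [Q { [S [Q ( )]] }] [S [Q < [S [Q < >]] >] [S [Q { [S [Q ( )]] }]]]]

6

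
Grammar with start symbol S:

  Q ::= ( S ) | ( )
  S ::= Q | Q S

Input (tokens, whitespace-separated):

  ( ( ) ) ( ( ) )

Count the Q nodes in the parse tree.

4

[S [Q ( [S [Q ( )]] )] [S [Q ( [S [Q ( )]] )]]]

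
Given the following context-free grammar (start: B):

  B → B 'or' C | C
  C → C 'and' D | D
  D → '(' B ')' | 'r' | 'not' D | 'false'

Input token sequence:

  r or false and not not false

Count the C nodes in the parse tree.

[B [B [C [D r]]] or [C [C [D false]] and [D not [D not [D false]]]]]

3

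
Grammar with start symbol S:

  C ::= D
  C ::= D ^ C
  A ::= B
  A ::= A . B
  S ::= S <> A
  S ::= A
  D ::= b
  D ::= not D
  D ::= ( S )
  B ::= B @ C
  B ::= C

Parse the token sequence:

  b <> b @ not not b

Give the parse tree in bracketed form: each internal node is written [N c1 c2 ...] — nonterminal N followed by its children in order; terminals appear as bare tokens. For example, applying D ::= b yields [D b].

S
S <> A
A <> A
B <> A
C <> A
D <> A
b <> A
b <> B
b <> B @ C
b <> C @ C
b <> D @ C
b <> b @ C
b <> b @ D
b <> b @ not D
b <> b @ not not D
b <> b @ not not b

[S [S [A [B [C [D b]]]]] <> [A [B [B [C [D b]]] @ [C [D not [D not [D b]]]]]]]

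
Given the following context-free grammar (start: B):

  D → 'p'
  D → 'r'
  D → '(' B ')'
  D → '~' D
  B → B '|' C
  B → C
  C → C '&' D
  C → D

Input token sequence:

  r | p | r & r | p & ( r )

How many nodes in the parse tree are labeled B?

[B [B [B [B [C [D r]]] | [C [D p]]] | [C [C [D r]] & [D r]]] | [C [C [D p]] & [D ( [B [C [D r]]] )]]]

5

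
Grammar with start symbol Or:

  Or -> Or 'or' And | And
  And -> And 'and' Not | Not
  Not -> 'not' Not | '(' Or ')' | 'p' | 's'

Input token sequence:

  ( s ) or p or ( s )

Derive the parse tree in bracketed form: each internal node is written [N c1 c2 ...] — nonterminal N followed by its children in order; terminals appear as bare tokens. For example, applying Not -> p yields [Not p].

Or
Or or And
Or or And or And
And or And or And
Not or And or And
( Or ) or And or And
( And ) or And or And
( Not ) or And or And
( s ) or And or And
( s ) or Not or And
( s ) or p or And
( s ) or p or Not
( s ) or p or ( Or )
( s ) or p or ( And )
( s ) or p or ( Not )
( s ) or p or ( s )

[Or [Or [Or [And [Not ( [Or [And [Not s]]] )]]] or [And [Not p]]] or [And [Not ( [Or [And [Not s]]] )]]]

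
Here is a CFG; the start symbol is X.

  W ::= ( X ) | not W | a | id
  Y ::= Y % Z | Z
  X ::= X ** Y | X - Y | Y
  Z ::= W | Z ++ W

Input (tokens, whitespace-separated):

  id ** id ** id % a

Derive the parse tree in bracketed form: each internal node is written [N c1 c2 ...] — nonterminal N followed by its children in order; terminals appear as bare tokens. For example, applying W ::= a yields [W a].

[X [X [X [Y [Z [W id]]]] ** [Y [Z [W id]]]] ** [Y [Y [Z [W id]]] % [Z [W a]]]]

X
X ** Y
X ** Y ** Y
Y ** Y ** Y
Z ** Y ** Y
W ** Y ** Y
id ** Y ** Y
id ** Z ** Y
id ** W ** Y
id ** id ** Y
id ** id ** Y % Z
id ** id ** Z % Z
id ** id ** W % Z
id ** id ** id % Z
id ** id ** id % W
id ** id ** id % a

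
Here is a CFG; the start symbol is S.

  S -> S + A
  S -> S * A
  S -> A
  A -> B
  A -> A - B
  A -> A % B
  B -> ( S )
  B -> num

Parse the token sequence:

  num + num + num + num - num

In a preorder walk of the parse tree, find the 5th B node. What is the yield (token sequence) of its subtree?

[S [S [S [S [A [B num]]] + [A [B num]]] + [A [B num]]] + [A [A [B num]] - [B num]]]

num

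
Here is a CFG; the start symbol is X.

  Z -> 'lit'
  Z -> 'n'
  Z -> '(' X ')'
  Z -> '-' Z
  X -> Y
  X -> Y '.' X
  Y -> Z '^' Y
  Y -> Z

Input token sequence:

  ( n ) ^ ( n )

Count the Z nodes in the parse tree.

[X [Y [Z ( [X [Y [Z n]]] )] ^ [Y [Z ( [X [Y [Z n]]] )]]]]

4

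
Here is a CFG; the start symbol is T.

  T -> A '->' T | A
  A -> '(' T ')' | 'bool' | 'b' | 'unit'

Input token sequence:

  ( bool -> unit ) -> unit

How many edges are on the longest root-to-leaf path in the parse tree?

5

[T [A ( [T [A bool] -> [T [A unit]]] )] -> [T [A unit]]]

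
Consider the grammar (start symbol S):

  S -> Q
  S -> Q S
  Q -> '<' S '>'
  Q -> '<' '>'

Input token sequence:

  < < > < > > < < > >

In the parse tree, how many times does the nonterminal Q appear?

5

[S [Q < [S [Q < >] [S [Q < >]]] >] [S [Q < [S [Q < >]] >]]]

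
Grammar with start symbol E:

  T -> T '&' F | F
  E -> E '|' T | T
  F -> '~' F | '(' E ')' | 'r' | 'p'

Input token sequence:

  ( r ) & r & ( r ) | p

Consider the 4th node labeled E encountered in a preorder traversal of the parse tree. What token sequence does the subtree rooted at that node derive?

r

[E [E [T [T [T [F ( [E [T [F r]]] )]] & [F r]] & [F ( [E [T [F r]]] )]]] | [T [F p]]]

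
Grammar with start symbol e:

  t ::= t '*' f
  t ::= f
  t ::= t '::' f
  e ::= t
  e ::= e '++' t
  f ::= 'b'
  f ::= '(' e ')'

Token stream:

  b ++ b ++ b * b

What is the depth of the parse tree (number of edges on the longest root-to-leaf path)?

[e [e [e [t [f b]]] ++ [t [f b]]] ++ [t [t [f b]] * [f b]]]

5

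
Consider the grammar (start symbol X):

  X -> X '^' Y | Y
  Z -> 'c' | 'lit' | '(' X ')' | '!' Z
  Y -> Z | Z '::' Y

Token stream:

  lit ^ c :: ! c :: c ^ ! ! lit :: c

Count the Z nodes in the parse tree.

[X [X [X [Y [Z lit]]] ^ [Y [Z c] :: [Y [Z ! [Z c]] :: [Y [Z c]]]]] ^ [Y [Z ! [Z ! [Z lit]]] :: [Y [Z c]]]]

9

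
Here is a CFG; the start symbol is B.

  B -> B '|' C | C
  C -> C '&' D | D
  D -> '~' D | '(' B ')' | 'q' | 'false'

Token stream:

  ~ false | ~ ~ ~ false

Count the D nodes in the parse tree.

6

[B [B [C [D ~ [D false]]]] | [C [D ~ [D ~ [D ~ [D false]]]]]]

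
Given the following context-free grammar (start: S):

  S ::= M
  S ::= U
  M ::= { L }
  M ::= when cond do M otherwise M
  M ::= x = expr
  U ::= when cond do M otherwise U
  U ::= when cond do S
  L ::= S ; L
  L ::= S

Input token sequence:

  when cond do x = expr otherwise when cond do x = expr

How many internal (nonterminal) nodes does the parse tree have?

[S [U when cond do [M x = expr] otherwise [U when cond do [S [M x = expr]]]]]

6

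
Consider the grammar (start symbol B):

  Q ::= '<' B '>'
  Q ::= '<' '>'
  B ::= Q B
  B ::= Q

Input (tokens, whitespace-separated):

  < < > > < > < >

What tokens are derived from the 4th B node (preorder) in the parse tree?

[B [Q < [B [Q < >]] >] [B [Q < >] [B [Q < >]]]]

< >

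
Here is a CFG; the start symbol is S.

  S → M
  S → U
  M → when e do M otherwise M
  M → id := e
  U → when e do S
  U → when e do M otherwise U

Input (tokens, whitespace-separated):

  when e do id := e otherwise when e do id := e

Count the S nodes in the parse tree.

2

[S [U when e do [M id := e] otherwise [U when e do [S [M id := e]]]]]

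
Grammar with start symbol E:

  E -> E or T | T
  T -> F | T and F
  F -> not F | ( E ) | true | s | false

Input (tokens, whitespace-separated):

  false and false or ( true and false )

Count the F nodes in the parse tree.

5

[E [E [T [T [F false]] and [F false]]] or [T [F ( [E [T [T [F true]] and [F false]]] )]]]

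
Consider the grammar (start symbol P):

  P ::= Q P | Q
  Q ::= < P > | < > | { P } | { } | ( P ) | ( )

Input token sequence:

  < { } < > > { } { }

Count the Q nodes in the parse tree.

5

[P [Q < [P [Q { }] [P [Q < >]]] >] [P [Q { }] [P [Q { }]]]]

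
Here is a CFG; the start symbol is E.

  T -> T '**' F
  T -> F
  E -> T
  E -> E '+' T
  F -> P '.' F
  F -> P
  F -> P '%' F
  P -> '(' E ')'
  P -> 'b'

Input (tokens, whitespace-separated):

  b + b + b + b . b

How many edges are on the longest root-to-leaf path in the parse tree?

7

[E [E [E [E [T [F [P b]]]] + [T [F [P b]]]] + [T [F [P b]]]] + [T [F [P b] . [F [P b]]]]]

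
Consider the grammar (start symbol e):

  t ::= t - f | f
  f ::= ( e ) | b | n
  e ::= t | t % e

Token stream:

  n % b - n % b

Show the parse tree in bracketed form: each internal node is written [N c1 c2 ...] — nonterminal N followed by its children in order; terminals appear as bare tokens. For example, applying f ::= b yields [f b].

e
t % e
f % e
n % e
n % t % e
n % t - f % e
n % f - f % e
n % b - f % e
n % b - n % e
n % b - n % t
n % b - n % f
n % b - n % b

[e [t [f n]] % [e [t [t [f b]] - [f n]] % [e [t [f b]]]]]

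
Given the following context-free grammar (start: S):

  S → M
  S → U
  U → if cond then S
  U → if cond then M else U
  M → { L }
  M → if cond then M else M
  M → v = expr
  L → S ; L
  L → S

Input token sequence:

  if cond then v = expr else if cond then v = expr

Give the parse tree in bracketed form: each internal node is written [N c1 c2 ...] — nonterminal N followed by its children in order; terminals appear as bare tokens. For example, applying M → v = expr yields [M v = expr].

[S [U if cond then [M v = expr] else [U if cond then [S [M v = expr]]]]]

S
U
if cond then M else U
if cond then v = expr else U
if cond then v = expr else if cond then S
if cond then v = expr else if cond then M
if cond then v = expr else if cond then v = expr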